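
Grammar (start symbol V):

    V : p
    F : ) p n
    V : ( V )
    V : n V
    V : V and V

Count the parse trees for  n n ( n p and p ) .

Parse trees for n n ( n p and p ):
  [V n [V n [V ( [V n [V [V p] and [V p]]] )]]]
  [V n [V n [V ( [V [V n [V p]] and [V p]] )]]]

2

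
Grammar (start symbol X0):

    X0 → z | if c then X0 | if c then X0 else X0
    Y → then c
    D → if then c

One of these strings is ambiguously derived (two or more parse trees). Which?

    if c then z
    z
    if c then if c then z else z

if c then z: 1 tree
z: 1 tree
if c then if c then z else z: 2 trees

if c then if c then z else z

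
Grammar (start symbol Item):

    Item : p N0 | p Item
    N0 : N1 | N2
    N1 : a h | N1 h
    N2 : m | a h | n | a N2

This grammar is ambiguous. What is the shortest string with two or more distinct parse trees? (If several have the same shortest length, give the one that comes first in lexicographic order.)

length 2: no string has ≥2 trees
length 3: p a h has 2 parse trees

Two derivations of p a h:
  Item ⇒ p N0 ⇒ p N1 ⇒ p a h
  Item ⇒ p N0 ⇒ p N2 ⇒ p a h

p a h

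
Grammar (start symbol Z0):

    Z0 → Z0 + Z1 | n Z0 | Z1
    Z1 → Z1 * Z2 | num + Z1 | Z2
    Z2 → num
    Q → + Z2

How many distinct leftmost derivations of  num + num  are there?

Parse trees for num + num:
  [Z0 [Z0 [Z1 [Z2 num]]] + [Z1 [Z2 num]]]
  [Z0 [Z1 num + [Z1 [Z2 num]]]]

2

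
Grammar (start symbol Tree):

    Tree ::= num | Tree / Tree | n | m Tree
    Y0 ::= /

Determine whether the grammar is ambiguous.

Witness: m n / n

Derivation 1: Tree ⇒ Tree / Tree ⇒ m Tree / Tree ⇒ m n / Tree ⇒ m n / n
Derivation 2: Tree ⇒ m Tree ⇒ m Tree / Tree ⇒ m n / Tree ⇒ m n / n

Two distinct leftmost derivations for the same string.

Ambiguous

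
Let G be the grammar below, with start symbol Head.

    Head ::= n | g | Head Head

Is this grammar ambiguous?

Ambiguous

Witness: g g g

Derivation 1: Head ⇒ Head Head ⇒ g Head ⇒ g Head Head ⇒ g g Head ⇒ g g g
Derivation 2: Head ⇒ Head Head ⇒ Head Head Head ⇒ g Head Head ⇒ g g Head ⇒ g g g

Two distinct leftmost derivations for the same string.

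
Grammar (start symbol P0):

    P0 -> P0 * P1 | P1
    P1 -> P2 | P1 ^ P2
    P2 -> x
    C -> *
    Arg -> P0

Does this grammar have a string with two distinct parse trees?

Only P0, P1, P2 are reachable from P0; ignoring the rest: This is a standard precedence ladder (P0 over P1 over P2), with each level left-recursive on its own operator ('*' at P0, '^' at P1). That structure is LR(1), hence unambiguous.

Unambiguous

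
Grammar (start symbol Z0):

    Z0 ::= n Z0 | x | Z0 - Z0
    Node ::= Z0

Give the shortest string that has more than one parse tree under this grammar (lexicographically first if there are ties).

length 1: no string has ≥2 trees
length 2: no string has ≥2 trees
length 3: no string has ≥2 trees
length 4: n x - x has 2 parse trees

Two derivations of n x - x:
  Z0 ⇒ n Z0 ⇒ n Z0 - Z0 ⇒ n x - Z0 ⇒ n x - x
  Z0 ⇒ Z0 - Z0 ⇒ n Z0 - Z0 ⇒ n x - Z0 ⇒ n x - x

n x - x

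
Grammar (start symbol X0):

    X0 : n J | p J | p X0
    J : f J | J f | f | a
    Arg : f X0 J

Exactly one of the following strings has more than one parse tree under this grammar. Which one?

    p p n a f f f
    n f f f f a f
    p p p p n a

n f f f f a f

p p n a f f f: 1 tree
n f f f f a f: 5 trees
p p p p n a: 1 tree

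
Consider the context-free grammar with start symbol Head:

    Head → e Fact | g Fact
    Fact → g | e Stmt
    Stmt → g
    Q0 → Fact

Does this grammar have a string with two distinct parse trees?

Unambiguous

Only Head, Fact, Stmt are reachable from Head; ignoring the rest: Each reachable nonterminal has at most one production per leading terminal, and all productions are right-linear; the derivation is determined token-by-token.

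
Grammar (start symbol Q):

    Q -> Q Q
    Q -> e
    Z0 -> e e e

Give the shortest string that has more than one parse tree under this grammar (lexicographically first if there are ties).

e e e

length 1: no string has ≥2 trees
length 2: no string has ≥2 trees
length 3: e e e has 2 parse trees

Two derivations of e e e:
  Q ⇒ Q Q ⇒ Q Q Q ⇒ e Q Q ⇒ e e Q ⇒ e e e
  Q ⇒ Q Q ⇒ e Q ⇒ e Q Q ⇒ e e Q ⇒ e e e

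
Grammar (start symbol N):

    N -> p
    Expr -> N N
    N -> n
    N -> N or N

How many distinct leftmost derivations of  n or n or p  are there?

2

Parse trees for n or n or p:
  [N [N n] or [N [N n] or [N p]]]
  [N [N [N n] or [N n]] or [N p]]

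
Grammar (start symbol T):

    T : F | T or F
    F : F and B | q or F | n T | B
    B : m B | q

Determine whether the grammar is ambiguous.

Ambiguous

Witness: q or q

Derivation 1: T ⇒ F ⇒ q or F ⇒ q or B ⇒ q or q
Derivation 2: T ⇒ T or F ⇒ F or F ⇒ B or F ⇒ q or F ⇒ q or B ⇒ q or q

Two distinct leftmost derivations for the same string.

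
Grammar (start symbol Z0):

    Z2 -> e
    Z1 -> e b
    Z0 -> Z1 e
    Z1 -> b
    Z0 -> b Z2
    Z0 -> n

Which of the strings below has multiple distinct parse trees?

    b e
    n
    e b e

b e: 2 trees
n: 1 tree
e b e: 1 tree

b e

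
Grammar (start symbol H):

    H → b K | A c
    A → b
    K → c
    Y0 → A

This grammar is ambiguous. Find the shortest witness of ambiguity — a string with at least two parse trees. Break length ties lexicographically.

length 2: b c has 2 parse trees

Two derivations of b c:
  H ⇒ b K ⇒ b c
  H ⇒ A c ⇒ b c

b c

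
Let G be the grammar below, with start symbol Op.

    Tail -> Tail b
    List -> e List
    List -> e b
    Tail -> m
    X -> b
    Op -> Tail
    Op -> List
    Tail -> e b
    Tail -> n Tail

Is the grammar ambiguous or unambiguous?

Ambiguous

Witness: e b

Derivation 1: Op ⇒ Tail ⇒ e b
Derivation 2: Op ⇒ List ⇒ e b

Two distinct leftmost derivations for the same string.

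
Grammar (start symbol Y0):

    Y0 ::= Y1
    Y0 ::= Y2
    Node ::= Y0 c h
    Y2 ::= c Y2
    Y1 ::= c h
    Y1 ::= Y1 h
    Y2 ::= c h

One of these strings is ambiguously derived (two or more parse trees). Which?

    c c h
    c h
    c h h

c h

c c h: 1 tree
c h: 2 trees
c h h: 1 tree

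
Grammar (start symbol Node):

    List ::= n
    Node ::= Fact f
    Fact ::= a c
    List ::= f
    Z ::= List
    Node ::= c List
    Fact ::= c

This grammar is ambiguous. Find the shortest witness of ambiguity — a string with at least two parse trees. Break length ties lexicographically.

c f

length 2: c f has 2 parse trees

Two derivations of c f:
  Node ⇒ Fact f ⇒ c f
  Node ⇒ c List ⇒ c f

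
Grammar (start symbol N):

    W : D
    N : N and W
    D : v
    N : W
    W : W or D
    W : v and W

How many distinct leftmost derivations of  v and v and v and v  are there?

Parse trees for v and v and v and v:
  [N [N [W [D v]]] and [W v and [W v and [W [D v]]]]]
  [N [N [N [W [D v]]] and [W [D v]]] and [W v and [W [D v]]]]
  [N [N [W v and [W [D v]]]] and [W v and [W [D v]]]]
  [N [N [N [W [D v]]] and [W v and [W [D v]]]] and [W [D v]]]
  [N [N [N [N [W [D v]]] and [W [D v]]] and [W [D v]]] and [W [D v]]]
  [N [N [N [W v and [W [D v]]]] and [W [D v]]] and [W [D v]]]
  [N [N [W v and [W v and [W [D v]]]]] and [W [D v]]]
  [N [W v and [W v and [W v and [W [D v]]]]]]

8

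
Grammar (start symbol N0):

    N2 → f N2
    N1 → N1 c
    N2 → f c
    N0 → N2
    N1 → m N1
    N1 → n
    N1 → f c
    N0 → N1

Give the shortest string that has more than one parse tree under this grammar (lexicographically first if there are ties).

length 1: no string has ≥2 trees
length 2: f c has 2 parse trees

Two derivations of f c:
  N0 ⇒ N2 ⇒ f c
  N0 ⇒ N1 ⇒ f c

f c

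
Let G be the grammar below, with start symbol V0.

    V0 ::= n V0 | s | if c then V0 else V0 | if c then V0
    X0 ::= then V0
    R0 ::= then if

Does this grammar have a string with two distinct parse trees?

Witness: if c then if c then s else s

Derivation 1: V0 ⇒ if c then V0 else V0 ⇒ if c then if c then V0 else V0 ⇒ if c then if c then s else V0 ⇒ if c then if c then s else s
Derivation 2: V0 ⇒ if c then V0 ⇒ if c then if c then V0 else V0 ⇒ if c then if c then s else V0 ⇒ if c then if c then s else s

Two distinct leftmost derivations for the same string.

Ambiguous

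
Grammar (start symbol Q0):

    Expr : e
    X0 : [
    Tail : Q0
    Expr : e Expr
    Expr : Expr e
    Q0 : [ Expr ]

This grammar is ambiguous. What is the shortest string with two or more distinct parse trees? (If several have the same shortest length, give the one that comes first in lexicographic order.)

length 3: no string has ≥2 trees
length 4: [ e e ] has 2 parse trees

Two derivations of [ e e ]:
  Q0 ⇒ [ Expr ] ⇒ [ e Expr ] ⇒ [ e e ]
  Q0 ⇒ [ Expr ] ⇒ [ Expr e ] ⇒ [ e e ]

[ e e ]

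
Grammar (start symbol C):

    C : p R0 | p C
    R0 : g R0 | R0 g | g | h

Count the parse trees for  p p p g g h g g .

6

Parse trees for p p p g g h g g:
  [C p [C p [C p [R0 g [R0 g [R0 [R0 [R0 h] g] g]]]]]]
  [C p [C p [C p [R0 g [R0 [R0 g [R0 [R0 h] g]] g]]]]]
  [C p [C p [C p [R0 g [R0 [R0 [R0 g [R0 h]] g] g]]]]]
  [C p [C p [C p [R0 [R0 g [R0 g [R0 [R0 h] g]]] g]]]]
  [C p [C p [C p [R0 [R0 g [R0 [R0 g [R0 h]] g]] g]]]]
  [C p [C p [C p [R0 [R0 [R0 g [R0 g [R0 h]]] g] g]]]]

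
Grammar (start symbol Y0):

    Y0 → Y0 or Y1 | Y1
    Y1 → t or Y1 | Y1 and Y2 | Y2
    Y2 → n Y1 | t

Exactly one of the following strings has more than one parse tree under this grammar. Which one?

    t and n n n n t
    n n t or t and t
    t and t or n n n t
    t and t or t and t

t and n n n n t: 1 tree
n n t or t and t: 5 trees
t and t or n n n t: 1 tree
t and t or t and t: 1 tree

n n t or t and t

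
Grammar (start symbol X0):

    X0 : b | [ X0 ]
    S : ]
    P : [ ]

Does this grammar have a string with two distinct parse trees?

Unambiguous

(S, P are unreachable from X0, so their rules don't affect L(X0).) L(X0) is { openⁿ atom closeⁿ : n ≥ 0 }. The bracket depth fixes n, and the derivation is forced at every step.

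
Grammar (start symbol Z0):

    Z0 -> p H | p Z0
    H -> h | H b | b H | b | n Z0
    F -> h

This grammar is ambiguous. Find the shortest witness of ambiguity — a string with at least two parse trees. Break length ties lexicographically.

length 2: no string has ≥2 trees
length 3: p b b has 2 parse trees

Two derivations of p b b:
  Z0 ⇒ p H ⇒ p H b ⇒ p b b
  Z0 ⇒ p H ⇒ p b H ⇒ p b b

p b b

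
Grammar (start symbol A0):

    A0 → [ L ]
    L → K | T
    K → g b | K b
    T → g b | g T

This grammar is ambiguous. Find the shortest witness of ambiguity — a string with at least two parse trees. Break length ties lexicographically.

[ g b ]

length 4: [ g b ] has 2 parse trees

Two derivations of [ g b ]:
  A0 ⇒ [ L ] ⇒ [ K ] ⇒ [ g b ]
  A0 ⇒ [ L ] ⇒ [ T ] ⇒ [ g b ]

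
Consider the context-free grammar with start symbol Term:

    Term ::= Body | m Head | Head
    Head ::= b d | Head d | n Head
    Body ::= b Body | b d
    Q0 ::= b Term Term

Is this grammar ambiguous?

Ambiguous

Witness: b d

Derivation 1: Term ⇒ Body ⇒ b d
Derivation 2: Term ⇒ Head ⇒ b d

Two distinct leftmost derivations for the same string.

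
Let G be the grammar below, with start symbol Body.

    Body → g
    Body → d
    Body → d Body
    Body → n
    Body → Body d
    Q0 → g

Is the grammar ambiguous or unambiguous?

Ambiguous

Witness: d d

Derivation 1: Body ⇒ d Body ⇒ d d
Derivation 2: Body ⇒ Body d ⇒ d d

Two distinct leftmost derivations for the same string.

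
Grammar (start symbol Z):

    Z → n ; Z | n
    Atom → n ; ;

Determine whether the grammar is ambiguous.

Unambiguous

Only Z is reachable from Z; ignoring the rest: Right-recursive list with a separator: after each atom, whether the separator follows determines the rule. One parse per string.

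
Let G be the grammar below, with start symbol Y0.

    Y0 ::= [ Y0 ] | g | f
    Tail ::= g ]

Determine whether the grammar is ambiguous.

Unambiguous

Only Y0 is reachable from Y0; ignoring the rest: L(Y0) is { openⁿ atom closeⁿ : n ≥ 0 }. The bracket depth fixes n, and the derivation is forced at every step.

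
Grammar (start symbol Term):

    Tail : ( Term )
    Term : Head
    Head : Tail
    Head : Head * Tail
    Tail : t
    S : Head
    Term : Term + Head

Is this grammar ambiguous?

Only Term, Head, Tail are reachable from Term; ignoring the rest: The grammar is stratified — Term handles '+' (left-recursive), Head handles '*', Tail atoms. Each operator has a fixed associativity and precedence level, so every string has one parse.

Unambiguous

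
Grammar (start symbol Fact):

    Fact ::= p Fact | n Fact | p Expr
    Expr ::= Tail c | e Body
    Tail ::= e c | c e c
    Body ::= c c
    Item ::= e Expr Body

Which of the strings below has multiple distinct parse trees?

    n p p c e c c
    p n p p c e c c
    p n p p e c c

p n p p e c c

n p p c e c c: 1 tree
p n p p c e c c: 1 tree
p n p p e c c: 2 trees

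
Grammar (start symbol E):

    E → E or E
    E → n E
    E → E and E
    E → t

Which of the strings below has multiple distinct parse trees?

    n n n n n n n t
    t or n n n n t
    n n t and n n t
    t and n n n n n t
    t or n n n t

n n n n n n n t: 1 tree
t or n n n n t: 1 tree
n n t and n n t: 3 trees
t and n n n n n t: 1 tree
t or n n n t: 1 tree

n n t and n n t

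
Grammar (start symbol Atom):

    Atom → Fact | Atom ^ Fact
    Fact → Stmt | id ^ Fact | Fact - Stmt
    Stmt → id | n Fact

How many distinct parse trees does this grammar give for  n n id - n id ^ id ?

6

Parse trees for n n id - n id ^ id:
  [Atom [Fact [Stmt n [Fact [Stmt n [Fact [Fact [Stmt id]] - [Stmt n [Fact id ^ [Fact [Stmt id]]]]]]]]]]
  [Atom [Fact [Stmt n [Fact [Fact [Stmt n [Fact [Stmt id]]]] - [Stmt n [Fact id ^ [Fact [Stmt id]]]]]]]]
  [Atom [Fact [Fact [Stmt n [Fact [Stmt n [Fact [Stmt id]]]]]] - [Stmt n [Fact id ^ [Fact [Stmt id]]]]]]
  [Atom [Atom [Fact [Stmt n [Fact [Stmt n [Fact [Fact [Stmt id]] - [Stmt n [Fact [Stmt id]]]]]]]]] ^ [Fact [Stmt id]]]
  [Atom [Atom [Fact [Stmt n [Fact [Fact [Stmt n [Fact [Stmt id]]]] - [Stmt n [Fact [Stmt id]]]]]]] ^ [Fact [Stmt id]]]
  [Atom [Atom [Fact [Fact [Stmt n [Fact [Stmt n [Fact [Stmt id]]]]]] - [Stmt n [Fact [Stmt id]]]]] ^ [Fact [Stmt id]]]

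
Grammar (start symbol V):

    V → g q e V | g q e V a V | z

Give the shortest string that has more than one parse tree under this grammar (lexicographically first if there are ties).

g q e g q e z a z

length 1: no string has ≥2 trees
length 4: no string has ≥2 trees
length 6: no string has ≥2 trees
length 7: no string has ≥2 trees
length 9: g q e g q e z a z has 2 parse trees

Two derivations of g q e g q e z a z:
  V ⇒ g q e V ⇒ g q e g q e V a V ⇒ g q e g q e z a V ⇒ g q e g q e z a z
  V ⇒ g q e V a V ⇒ g q e g q e V a V ⇒ g q e g q e z a V ⇒ g q e g q e z a z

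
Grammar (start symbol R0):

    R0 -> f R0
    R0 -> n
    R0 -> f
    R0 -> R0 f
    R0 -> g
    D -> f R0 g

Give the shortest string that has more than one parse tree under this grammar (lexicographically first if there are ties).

f f

length 1: no string has ≥2 trees
length 2: f f has 2 parse trees

Two derivations of f f:
  R0 ⇒ f R0 ⇒ f f
  R0 ⇒ R0 f ⇒ f f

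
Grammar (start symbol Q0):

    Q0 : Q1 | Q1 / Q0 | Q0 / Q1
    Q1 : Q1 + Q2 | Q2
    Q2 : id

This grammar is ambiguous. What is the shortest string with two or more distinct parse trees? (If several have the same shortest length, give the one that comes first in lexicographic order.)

id / id

length 1: no string has ≥2 trees
length 3: id / id has 2 parse trees

Two derivations of id / id:
  Q0 ⇒ Q1 / Q0 ⇒ Q2 / Q0 ⇒ id / Q0 ⇒ id / Q1 ⇒ id / Q2 ⇒ id / id
  Q0 ⇒ Q0 / Q1 ⇒ Q1 / Q1 ⇒ Q2 / Q1 ⇒ id / Q1 ⇒ id / Q2 ⇒ id / id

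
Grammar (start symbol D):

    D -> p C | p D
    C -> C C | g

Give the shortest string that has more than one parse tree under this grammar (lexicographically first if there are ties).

length 2: no string has ≥2 trees
length 3: no string has ≥2 trees
length 4: p g g g has 2 parse trees

Two derivations of p g g g:
  D ⇒ p C ⇒ p C C ⇒ p C C C ⇒ p g C C ⇒ p g g C ⇒ p g g g
  D ⇒ p C ⇒ p C C ⇒ p g C ⇒ p g C C ⇒ p g g C ⇒ p g g g

p g g g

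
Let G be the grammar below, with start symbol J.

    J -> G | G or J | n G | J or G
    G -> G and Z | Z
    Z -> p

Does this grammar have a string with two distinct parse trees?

Witness: p or p

Derivation 1: J ⇒ G or J ⇒ Z or J ⇒ p or J ⇒ p or G ⇒ p or Z ⇒ p or p
Derivation 2: J ⇒ J or G ⇒ G or G ⇒ Z or G ⇒ p or G ⇒ p or Z ⇒ p or p

Two distinct leftmost derivations for the same string.

Ambiguous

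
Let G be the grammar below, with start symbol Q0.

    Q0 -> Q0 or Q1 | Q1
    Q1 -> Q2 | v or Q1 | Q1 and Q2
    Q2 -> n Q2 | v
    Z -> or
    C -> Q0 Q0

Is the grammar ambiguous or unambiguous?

Ambiguous

Witness: v or v

Derivation 1: Q0 ⇒ Q0 or Q1 ⇒ Q1 or Q1 ⇒ Q2 or Q1 ⇒ v or Q1 ⇒ v or Q2 ⇒ v or v
Derivation 2: Q0 ⇒ Q1 ⇒ v or Q1 ⇒ v or Q2 ⇒ v or v

Two distinct leftmost derivations for the same string.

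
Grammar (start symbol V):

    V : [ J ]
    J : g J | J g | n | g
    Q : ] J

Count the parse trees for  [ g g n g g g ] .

10

Parse trees for [ g g n g g g ] (showing first 6 of 10):
  [V [ [J g [J g [J [J [J [J n] g] g] g]]] ]]
  [V [ [J g [J [J g [J [J [J n] g] g]] g]] ]]
  [V [ [J g [J [J [J g [J [J n] g]] g] g]] ]]
  [V [ [J g [J [J [J [J g [J n]] g] g] g]] ]]
  [V [ [J [J g [J g [J [J [J n] g] g]]] g] ]]
  [V [ [J [J g [J [J g [J [J n] g]] g]] g] ]]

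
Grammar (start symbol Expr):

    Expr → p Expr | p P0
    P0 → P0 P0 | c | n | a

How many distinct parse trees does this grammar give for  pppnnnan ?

14

Parse trees for pppnnnan (showing first 6 of 14):
  [Expr p [Expr p [Expr p [P0 [P0 n] [P0 [P0 n] [P0 [P0 n] [P0 [P0 a] [P0 n]]]]]]]]
  [Expr p [Expr p [Expr p [P0 [P0 n] [P0 [P0 n] [P0 [P0 [P0 n] [P0 a]] [P0 n]]]]]]]
  [Expr p [Expr p [Expr p [P0 [P0 n] [P0 [P0 [P0 n] [P0 n]] [P0 [P0 a] [P0 n]]]]]]]
  [Expr p [Expr p [Expr p [P0 [P0 n] [P0 [P0 [P0 n] [P0 [P0 n] [P0 a]]] [P0 n]]]]]]
  [Expr p [Expr p [Expr p [P0 [P0 n] [P0 [P0 [P0 [P0 n] [P0 n]] [P0 a]] [P0 n]]]]]]
  [Expr p [Expr p [Expr p [P0 [P0 [P0 n] [P0 n]] [P0 [P0 n] [P0 [P0 a] [P0 n]]]]]]]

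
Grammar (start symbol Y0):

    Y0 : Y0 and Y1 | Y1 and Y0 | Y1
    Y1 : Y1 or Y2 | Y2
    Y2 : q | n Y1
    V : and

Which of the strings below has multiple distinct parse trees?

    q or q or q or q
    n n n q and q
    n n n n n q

q or q or q or q: 1 tree
n n n q and q: 2 trees
n n n n n q: 1 tree

n n n q and q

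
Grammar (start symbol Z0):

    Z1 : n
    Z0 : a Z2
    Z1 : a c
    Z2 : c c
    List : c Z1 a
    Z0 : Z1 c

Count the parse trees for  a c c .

2

Parse trees for a c c:
  [Z0 a [Z2 c c]]
  [Z0 [Z1 a c] c]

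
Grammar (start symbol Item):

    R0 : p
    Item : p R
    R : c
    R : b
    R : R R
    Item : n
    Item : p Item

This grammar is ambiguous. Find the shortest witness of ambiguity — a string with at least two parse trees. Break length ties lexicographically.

p b b b

length 1: no string has ≥2 trees
length 2: no string has ≥2 trees
length 3: no string has ≥2 trees
length 4: p b b b has 2 parse trees

Two derivations of p b b b:
  Item ⇒ p R ⇒ p R R ⇒ p b R ⇒ p b R R ⇒ p b b R ⇒ p b b b
  Item ⇒ p R ⇒ p R R ⇒ p R R R ⇒ p b R R ⇒ p b b R ⇒ p b b b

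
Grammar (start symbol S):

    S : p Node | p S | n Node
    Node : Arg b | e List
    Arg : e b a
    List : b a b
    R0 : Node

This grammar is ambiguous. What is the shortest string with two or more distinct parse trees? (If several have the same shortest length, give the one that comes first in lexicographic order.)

length 5: n e b a b has 2 parse trees

Two derivations of n e b a b:
  S ⇒ n Node ⇒ n Arg b ⇒ n e b a b
  S ⇒ n Node ⇒ n e List ⇒ n e b a b

n e b a b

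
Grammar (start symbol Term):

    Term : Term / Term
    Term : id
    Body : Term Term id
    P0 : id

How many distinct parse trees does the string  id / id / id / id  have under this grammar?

Parse trees for id / id / id / id:
  [Term [Term id] / [Term [Term id] / [Term [Term id] / [Term id]]]]
  [Term [Term id] / [Term [Term [Term id] / [Term id]] / [Term id]]]
  [Term [Term [Term id] / [Term id]] / [Term [Term id] / [Term id]]]
  [Term [Term [Term id] / [Term [Term id] / [Term id]]] / [Term id]]
  [Term [Term [Term [Term id] / [Term id]] / [Term id]] / [Term id]]

5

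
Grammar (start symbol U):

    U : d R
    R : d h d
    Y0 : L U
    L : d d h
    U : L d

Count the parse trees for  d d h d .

Parse trees for d d h d:
  [U d [R d h d]]
  [U [L d d h] d]

2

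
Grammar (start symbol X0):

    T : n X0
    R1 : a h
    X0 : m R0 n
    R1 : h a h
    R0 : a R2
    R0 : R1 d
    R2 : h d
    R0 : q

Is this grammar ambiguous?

Ambiguous

Witness: m a h d n

Derivation 1: X0 ⇒ m R0 n ⇒ m a R2 n ⇒ m a h d n
Derivation 2: X0 ⇒ m R0 n ⇒ m R1 d n ⇒ m a h d n

Two distinct leftmost derivations for the same string.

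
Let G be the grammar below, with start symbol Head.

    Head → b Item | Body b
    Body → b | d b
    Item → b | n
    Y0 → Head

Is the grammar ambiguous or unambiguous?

Ambiguous

Witness: b b

Derivation 1: Head ⇒ b Item ⇒ b b
Derivation 2: Head ⇒ Body b ⇒ b b

Two distinct leftmost derivations for the same string.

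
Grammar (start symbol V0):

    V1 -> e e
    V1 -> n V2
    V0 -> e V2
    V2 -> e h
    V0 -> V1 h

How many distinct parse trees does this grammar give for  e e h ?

Parse trees for e e h:
  [V0 e [V2 e h]]
  [V0 [V1 e e] h]

2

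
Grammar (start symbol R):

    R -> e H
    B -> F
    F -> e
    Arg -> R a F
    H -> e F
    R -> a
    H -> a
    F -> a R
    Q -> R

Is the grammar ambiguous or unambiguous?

Only R, H, F are reachable from R; ignoring the rest: Each reachable nonterminal has at most one production per leading terminal, and all productions are right-linear; the derivation is determined token-by-token.

Unambiguous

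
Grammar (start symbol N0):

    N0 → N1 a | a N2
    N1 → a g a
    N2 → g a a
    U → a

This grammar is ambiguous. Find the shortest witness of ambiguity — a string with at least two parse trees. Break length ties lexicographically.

a g a a

length 4: a g a a has 2 parse trees

Two derivations of a g a a:
  N0 ⇒ N1 a ⇒ a g a a
  N0 ⇒ a N2 ⇒ a g a a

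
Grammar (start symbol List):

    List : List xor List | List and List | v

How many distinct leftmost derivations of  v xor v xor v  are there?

Parse trees for v xor v xor v:
  [List [List v] xor [List [List v] xor [List v]]]
  [List [List [List v] xor [List v]] xor [List v]]

2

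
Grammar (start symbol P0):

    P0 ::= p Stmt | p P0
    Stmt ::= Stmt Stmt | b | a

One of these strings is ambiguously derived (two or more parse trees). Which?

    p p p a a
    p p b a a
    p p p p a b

p p b a a

p p p a a: 1 tree
p p b a a: 2 trees
p p p p a b: 1 tree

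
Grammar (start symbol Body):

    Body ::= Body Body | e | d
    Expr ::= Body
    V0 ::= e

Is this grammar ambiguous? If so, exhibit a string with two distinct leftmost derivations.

Ambiguous

Witness: d d d

Derivation 1: Body ⇒ Body Body ⇒ Body Body Body ⇒ d Body Body ⇒ d d Body ⇒ d d d
Derivation 2: Body ⇒ Body Body ⇒ d Body ⇒ d Body Body ⇒ d d Body ⇒ d d d

Two distinct leftmost derivations for the same string.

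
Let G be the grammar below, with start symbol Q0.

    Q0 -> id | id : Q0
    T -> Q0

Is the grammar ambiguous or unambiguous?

(T is unreachable from Q0, so its rules don't affect L(Q0).) The reachable grammar is A → atom sep A | atom. Each atom is followed by either the separator (recurse) or end-of-string (stop) — no choice point.

Unambiguous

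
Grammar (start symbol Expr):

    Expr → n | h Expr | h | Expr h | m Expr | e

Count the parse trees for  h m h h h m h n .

1

Parse trees for h m h h h m h n:
  [Expr h [Expr m [Expr h [Expr h [Expr h [Expr m [Expr h [Expr n]]]]]]]]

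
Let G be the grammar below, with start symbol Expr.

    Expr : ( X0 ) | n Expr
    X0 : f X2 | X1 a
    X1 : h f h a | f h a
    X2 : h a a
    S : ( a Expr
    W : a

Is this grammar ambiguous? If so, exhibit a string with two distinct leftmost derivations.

Witness: ( f h a a )

Derivation 1: Expr ⇒ ( X0 ) ⇒ ( f X2 ) ⇒ ( f h a a )
Derivation 2: Expr ⇒ ( X0 ) ⇒ ( X1 a ) ⇒ ( f h a a )

Two distinct leftmost derivations for the same string.

Ambiguous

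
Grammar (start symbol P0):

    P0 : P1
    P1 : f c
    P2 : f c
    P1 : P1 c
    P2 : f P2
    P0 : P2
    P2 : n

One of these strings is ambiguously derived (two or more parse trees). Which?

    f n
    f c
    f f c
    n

f n: 1 tree
f c: 2 trees
f f c: 1 tree
n: 1 tree

f c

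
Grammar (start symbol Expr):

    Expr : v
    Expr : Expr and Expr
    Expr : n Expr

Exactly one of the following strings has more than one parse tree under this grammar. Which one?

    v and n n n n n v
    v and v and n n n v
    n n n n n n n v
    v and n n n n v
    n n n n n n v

v and n n n n n v: 1 tree
v and v and n n n v: 2 trees
n n n n n n n v: 1 tree
v and n n n n v: 1 tree
n n n n n n v: 1 tree

v and v and n n n v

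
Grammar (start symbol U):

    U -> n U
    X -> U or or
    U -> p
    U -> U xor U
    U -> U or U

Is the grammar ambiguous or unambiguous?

Ambiguous

Witness: n p or p

Derivation 1: U ⇒ n U ⇒ n U or U ⇒ n p or U ⇒ n p or p
Derivation 2: U ⇒ U or U ⇒ n U or U ⇒ n p or U ⇒ n p or p

Two distinct leftmost derivations for the same string.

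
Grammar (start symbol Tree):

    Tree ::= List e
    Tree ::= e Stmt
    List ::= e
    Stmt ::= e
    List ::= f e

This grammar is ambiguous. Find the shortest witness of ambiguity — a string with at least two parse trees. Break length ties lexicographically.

e e

length 2: e e has 2 parse trees

Two derivations of e e:
  Tree ⇒ List e ⇒ e e
  Tree ⇒ e Stmt ⇒ e e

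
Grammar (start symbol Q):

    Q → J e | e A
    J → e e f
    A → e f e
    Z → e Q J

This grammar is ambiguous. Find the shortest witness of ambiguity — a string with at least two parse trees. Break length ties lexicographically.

e e f e

length 4: e e f e has 2 parse trees

Two derivations of e e f e:
  Q ⇒ J e ⇒ e e f e
  Q ⇒ e A ⇒ e e f e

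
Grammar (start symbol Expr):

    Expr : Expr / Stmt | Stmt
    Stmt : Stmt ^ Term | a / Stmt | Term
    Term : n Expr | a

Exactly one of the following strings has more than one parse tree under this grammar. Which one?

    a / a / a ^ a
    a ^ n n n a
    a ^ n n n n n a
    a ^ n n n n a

a / a / a ^ a: 7 trees
a ^ n n n a: 1 tree
a ^ n n n n n a: 1 tree
a ^ n n n n a: 1 tree

a / a / a ^ a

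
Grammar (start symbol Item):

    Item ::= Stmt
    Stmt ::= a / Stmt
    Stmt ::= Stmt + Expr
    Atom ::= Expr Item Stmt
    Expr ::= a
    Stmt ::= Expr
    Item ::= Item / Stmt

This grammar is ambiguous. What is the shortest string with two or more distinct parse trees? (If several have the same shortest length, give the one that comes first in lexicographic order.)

length 1: no string has ≥2 trees
length 3: a / a has 2 parse trees

Two derivations of a / a:
  Item ⇒ Stmt ⇒ a / Stmt ⇒ a / Expr ⇒ a / a
  Item ⇒ Item / Stmt ⇒ Stmt / Stmt ⇒ Expr / Stmt ⇒ a / Stmt ⇒ a / Expr ⇒ a / a

a / a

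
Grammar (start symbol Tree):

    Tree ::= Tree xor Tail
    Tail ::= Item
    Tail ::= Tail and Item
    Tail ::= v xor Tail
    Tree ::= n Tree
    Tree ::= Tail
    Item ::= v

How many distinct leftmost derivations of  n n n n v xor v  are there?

Parse trees for n n n n v xor v:
  [Tree [Tree n [Tree n [Tree n [Tree n [Tree [Tail [Item v]]]]]]] xor [Tail [Item v]]]
  [Tree n [Tree [Tree n [Tree n [Tree n [Tree [Tail [Item v]]]]]] xor [Tail [Item v]]]]
  [Tree n [Tree n [Tree [Tree n [Tree n [Tree [Tail [Item v]]]]] xor [Tail [Item v]]]]]
  [Tree n [Tree n [Tree n [Tree [Tree n [Tree [Tail [Item v]]]] xor [Tail [Item v]]]]]]
  [Tree n [Tree n [Tree n [Tree n [Tree [Tree [Tail [Item v]]] xor [Tail [Item v]]]]]]]
  [Tree n [Tree n [Tree n [Tree n [Tree [Tail v xor [Tail [Item v]]]]]]]]

6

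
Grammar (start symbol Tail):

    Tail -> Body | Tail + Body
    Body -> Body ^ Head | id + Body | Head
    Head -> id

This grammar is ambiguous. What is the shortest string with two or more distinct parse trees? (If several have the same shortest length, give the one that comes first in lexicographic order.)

id + id

length 1: no string has ≥2 trees
length 3: id + id has 2 parse trees

Two derivations of id + id:
  Tail ⇒ Body ⇒ id + Body ⇒ id + Head ⇒ id + id
  Tail ⇒ Tail + Body ⇒ Body + Body ⇒ Head + Body ⇒ id + Body ⇒ id + Head ⇒ id + id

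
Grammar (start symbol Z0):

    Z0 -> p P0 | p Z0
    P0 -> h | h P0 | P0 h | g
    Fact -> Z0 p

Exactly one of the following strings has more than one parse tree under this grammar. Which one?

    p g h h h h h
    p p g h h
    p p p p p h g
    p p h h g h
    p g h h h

p p h h g h

p g h h h h h: 1 tree
p p g h h: 1 tree
p p p p p h g: 1 tree
p p h h g h: 3 trees
p g h h h: 1 tree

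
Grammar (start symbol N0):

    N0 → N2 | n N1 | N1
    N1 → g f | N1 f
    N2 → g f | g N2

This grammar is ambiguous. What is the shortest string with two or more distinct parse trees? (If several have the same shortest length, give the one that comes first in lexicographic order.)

length 2: g f has 2 parse trees

Two derivations of g f:
  N0 ⇒ N2 ⇒ g f
  N0 ⇒ N1 ⇒ g f

g f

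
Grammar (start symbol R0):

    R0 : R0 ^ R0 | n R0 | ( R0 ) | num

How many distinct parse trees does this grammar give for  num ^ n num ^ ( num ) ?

Parse trees for num ^ n num ^ ( num ):
  [R0 [R0 num] ^ [R0 [R0 n [R0 num]] ^ [R0 ( [R0 num] )]]]
  [R0 [R0 num] ^ [R0 n [R0 [R0 num] ^ [R0 ( [R0 num] )]]]]
  [R0 [R0 [R0 num] ^ [R0 n [R0 num]]] ^ [R0 ( [R0 num] )]]

3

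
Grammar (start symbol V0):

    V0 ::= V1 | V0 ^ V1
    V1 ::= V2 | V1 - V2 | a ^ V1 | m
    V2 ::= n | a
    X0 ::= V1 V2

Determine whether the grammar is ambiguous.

Ambiguous

Witness: a ^ a

Derivation 1: V0 ⇒ V1 ⇒ a ^ V1 ⇒ a ^ V2 ⇒ a ^ a
Derivation 2: V0 ⇒ V0 ^ V1 ⇒ V1 ^ V1 ⇒ V2 ^ V1 ⇒ a ^ V1 ⇒ a ^ V2 ⇒ a ^ a

Two distinct leftmost derivations for the same string.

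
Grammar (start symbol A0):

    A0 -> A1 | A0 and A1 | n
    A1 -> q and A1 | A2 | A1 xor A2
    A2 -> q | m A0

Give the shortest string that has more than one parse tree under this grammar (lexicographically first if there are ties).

q and q

length 1: no string has ≥2 trees
length 2: no string has ≥2 trees
length 3: q and q has 2 parse trees

Two derivations of q and q:
  A0 ⇒ A1 ⇒ q and A1 ⇒ q and A2 ⇒ q and q
  A0 ⇒ A0 and A1 ⇒ A1 and A1 ⇒ A2 and A1 ⇒ q and A1 ⇒ q and A2 ⇒ q and q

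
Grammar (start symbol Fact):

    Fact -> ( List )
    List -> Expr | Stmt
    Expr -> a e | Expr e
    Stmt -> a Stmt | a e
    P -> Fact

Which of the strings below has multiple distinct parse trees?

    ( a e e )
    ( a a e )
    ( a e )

( a e e ): 1 tree
( a a e ): 1 tree
( a e ): 2 trees

( a e )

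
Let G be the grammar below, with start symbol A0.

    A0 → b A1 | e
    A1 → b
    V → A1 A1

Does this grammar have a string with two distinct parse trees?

Unambiguous

(V is unreachable from A0, so its rules don't affect L(A0).) The reachable rules are right-linear with at most one rule per (nonterminal, next-terminal) pair. Each input token forces the next rule, so parsing is deterministic.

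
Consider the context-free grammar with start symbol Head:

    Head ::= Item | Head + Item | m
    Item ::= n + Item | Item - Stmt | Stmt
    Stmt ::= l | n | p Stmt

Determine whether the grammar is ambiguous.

Ambiguous

Witness: n + l

Derivation 1: Head ⇒ Item ⇒ n + Item ⇒ n + Stmt ⇒ n + l
Derivation 2: Head ⇒ Head + Item ⇒ Item + Item ⇒ Stmt + Item ⇒ n + Item ⇒ n + Stmt ⇒ n + l

Two distinct leftmost derivations for the same string.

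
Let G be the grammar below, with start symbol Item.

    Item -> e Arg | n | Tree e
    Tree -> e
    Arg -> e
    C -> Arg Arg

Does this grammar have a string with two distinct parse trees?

Witness: e e

Derivation 1: Item ⇒ e Arg ⇒ e e
Derivation 2: Item ⇒ Tree e ⇒ e e

Two distinct leftmost derivations for the same string.

Ambiguous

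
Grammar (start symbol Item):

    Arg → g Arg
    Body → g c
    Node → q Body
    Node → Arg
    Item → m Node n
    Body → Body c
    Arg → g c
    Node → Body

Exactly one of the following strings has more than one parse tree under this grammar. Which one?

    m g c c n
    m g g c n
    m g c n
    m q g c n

m g c c n: 1 tree
m g g c n: 1 tree
m g c n: 2 trees
m q g c n: 1 tree

m g c n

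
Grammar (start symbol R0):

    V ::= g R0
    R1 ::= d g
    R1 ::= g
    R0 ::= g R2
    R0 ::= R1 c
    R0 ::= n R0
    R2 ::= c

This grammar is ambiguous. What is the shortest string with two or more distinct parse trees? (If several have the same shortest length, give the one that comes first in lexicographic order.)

g c

length 2: g c has 2 parse trees

Two derivations of g c:
  R0 ⇒ g R2 ⇒ g c
  R0 ⇒ R1 c ⇒ g c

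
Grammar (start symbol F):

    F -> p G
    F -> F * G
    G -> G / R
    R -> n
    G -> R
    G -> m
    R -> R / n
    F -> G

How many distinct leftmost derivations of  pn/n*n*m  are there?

2

Parse trees for pn/n*n*m:
  [F [F [F p [G [G [R n]] / [R n]]] * [G [R n]]] * [G m]]
  [F [F [F p [G [R [R n] / n]]] * [G [R n]]] * [G m]]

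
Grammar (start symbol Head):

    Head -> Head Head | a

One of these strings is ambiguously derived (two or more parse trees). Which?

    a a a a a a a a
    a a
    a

a a a a a a a a: 429 trees
a a: 1 tree
a: 1 tree

a a a a a a a a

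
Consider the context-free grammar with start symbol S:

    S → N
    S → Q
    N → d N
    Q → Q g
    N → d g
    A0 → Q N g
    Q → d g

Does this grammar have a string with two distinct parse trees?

Ambiguous

Witness: d g

Derivation 1: S ⇒ N ⇒ d g
Derivation 2: S ⇒ Q ⇒ d g

Two distinct leftmost derivations for the same string.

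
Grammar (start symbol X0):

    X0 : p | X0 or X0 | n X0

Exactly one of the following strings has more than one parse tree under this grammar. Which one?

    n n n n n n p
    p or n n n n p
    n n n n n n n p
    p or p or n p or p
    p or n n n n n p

n n n n n n p: 1 tree
p or n n n n p: 1 tree
n n n n n n n p: 1 tree
p or p or n p or p: 7 trees
p or n n n n n p: 1 tree

p or p or n p or p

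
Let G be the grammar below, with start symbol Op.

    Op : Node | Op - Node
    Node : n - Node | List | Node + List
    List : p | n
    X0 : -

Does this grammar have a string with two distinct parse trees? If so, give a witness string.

Witness: n - n

Derivation 1: Op ⇒ Node ⇒ n - Node ⇒ n - List ⇒ n - n
Derivation 2: Op ⇒ Op - Node ⇒ Node - Node ⇒ List - Node ⇒ n - Node ⇒ n - List ⇒ n - n

Two distinct leftmost derivations for the same string.

Ambiguous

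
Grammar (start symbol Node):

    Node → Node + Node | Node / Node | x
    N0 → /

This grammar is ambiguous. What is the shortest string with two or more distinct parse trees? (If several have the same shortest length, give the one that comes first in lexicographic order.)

length 1: no string has ≥2 trees
length 3: no string has ≥2 trees
length 5: x + x + x has 2 parse trees

Two derivations of x + x + x:
  Node ⇒ Node + Node ⇒ Node + Node + Node ⇒ x + Node + Node ⇒ x + x + Node ⇒ x + x + x
  Node ⇒ Node + Node ⇒ x + Node ⇒ x + Node + Node ⇒ x + x + Node ⇒ x + x + x

x + x + x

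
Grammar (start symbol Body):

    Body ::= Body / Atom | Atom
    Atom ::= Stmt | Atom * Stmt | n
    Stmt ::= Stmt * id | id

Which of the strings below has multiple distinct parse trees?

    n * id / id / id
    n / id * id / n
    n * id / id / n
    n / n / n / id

n / id * id / n

n * id / id / id: 1 tree
n / id * id / n: 2 trees
n * id / id / n: 1 tree
n / n / n / id: 1 tree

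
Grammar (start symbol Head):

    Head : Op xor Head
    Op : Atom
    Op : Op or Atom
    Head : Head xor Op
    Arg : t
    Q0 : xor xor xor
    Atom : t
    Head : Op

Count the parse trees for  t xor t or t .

Parse trees for t xor t or t:
  [Head [Op [Atom t]] xor [Head [Op [Op [Atom t]] or [Atom t]]]]
  [Head [Head [Op [Atom t]]] xor [Op [Op [Atom t]] or [Atom t]]]

2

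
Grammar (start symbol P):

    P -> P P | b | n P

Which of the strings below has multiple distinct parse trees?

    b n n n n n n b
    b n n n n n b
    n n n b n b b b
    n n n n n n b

n n n b n b b b

b n n n n n n b: 1 tree
b n n n n n b: 1 tree
n n n b n b b b: 70 trees
n n n n n n b: 1 tree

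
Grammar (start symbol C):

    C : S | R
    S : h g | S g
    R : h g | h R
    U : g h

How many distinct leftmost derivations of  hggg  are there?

1

Parse trees for hggg:
  [C [S [S [S h g] g] g]]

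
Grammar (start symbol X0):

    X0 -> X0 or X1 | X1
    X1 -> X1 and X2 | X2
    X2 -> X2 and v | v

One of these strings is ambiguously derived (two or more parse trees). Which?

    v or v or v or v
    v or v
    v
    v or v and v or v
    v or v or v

v or v or v or v: 1 tree
v or v: 1 tree
v: 1 tree
v or v and v or v: 2 trees
v or v or v: 1 tree

v or v and v or v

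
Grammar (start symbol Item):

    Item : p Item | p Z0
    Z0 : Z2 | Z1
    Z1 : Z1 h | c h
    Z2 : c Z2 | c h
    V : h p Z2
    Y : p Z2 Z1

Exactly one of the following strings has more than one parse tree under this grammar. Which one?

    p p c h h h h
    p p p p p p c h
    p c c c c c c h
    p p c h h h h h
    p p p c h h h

p p c h h h h: 1 tree
p p p p p p c h: 2 trees
p c c c c c c h: 1 tree
p p c h h h h h: 1 tree
p p p c h h h: 1 tree

p p p p p p c h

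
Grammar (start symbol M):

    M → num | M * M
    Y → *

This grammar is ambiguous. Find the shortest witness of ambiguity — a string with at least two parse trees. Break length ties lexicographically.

num * num * num

length 1: no string has ≥2 trees
length 3: no string has ≥2 trees
length 5: num * num * num has 2 parse trees

Two derivations of num * num * num:
  M ⇒ M * M ⇒ num * M ⇒ num * M * M ⇒ num * num * M ⇒ num * num * num
  M ⇒ M * M ⇒ M * M * M ⇒ num * M * M ⇒ num * num * M ⇒ num * num * num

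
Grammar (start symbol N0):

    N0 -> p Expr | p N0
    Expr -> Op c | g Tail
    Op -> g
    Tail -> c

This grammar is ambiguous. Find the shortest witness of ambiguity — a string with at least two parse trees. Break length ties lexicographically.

p g c

length 3: p g c has 2 parse trees

Two derivations of p g c:
  N0 ⇒ p Expr ⇒ p Op c ⇒ p g c
  N0 ⇒ p Expr ⇒ p g Tail ⇒ p g c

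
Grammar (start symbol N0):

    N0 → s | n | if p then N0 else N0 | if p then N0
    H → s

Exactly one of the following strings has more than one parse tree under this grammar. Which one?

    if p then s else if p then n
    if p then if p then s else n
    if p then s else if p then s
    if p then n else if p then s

if p then s else if p then n: 1 tree
if p then if p then s else n: 2 trees
if p then s else if p then s: 1 tree
if p then n else if p then s: 1 tree

if p then if p then s else n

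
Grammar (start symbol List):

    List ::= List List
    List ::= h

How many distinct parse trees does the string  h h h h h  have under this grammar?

14

Parse trees for h h h h h (showing first 6 of 14):
  [List [List h] [List [List h] [List [List h] [List [List h] [List h]]]]]
  [List [List h] [List [List h] [List [List [List h] [List h]] [List h]]]]
  [List [List h] [List [List [List h] [List h]] [List [List h] [List h]]]]
  [List [List h] [List [List [List h] [List [List h] [List h]]] [List h]]]
  [List [List h] [List [List [List [List h] [List h]] [List h]] [List h]]]
  [List [List [List h] [List h]] [List [List h] [List [List h] [List h]]]]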